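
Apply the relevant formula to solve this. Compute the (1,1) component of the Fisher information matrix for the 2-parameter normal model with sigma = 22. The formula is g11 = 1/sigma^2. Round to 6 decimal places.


For the 2-parameter normal family, the Fisher metric has:
  g11 = 1/sigma^2, g22 = 2/sigma^2.
sigma = 22, sigma^2 = 484.
g11 = 0.002066

0.002066


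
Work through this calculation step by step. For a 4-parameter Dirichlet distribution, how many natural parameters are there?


Exponential family dimension calculation:
Dirichlet with 4 components has 4 natural parameters.

4


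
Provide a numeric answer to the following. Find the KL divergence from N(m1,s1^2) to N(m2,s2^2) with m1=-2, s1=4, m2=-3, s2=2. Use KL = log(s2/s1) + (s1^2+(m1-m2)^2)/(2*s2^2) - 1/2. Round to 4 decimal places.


KL divergence between normal distributions:
KL = log(s2/s1) + (s1^2 + (m1-m2)^2)/(2*s2^2) - 1/2.
log(2/4) = -0.693147.
(4^2 + (-2--3)^2)/(2*2^2) = (16 + 1)/8 = 2.125.
KL = -0.693147 + 2.125 - 0.5 = 0.9319

0.9319


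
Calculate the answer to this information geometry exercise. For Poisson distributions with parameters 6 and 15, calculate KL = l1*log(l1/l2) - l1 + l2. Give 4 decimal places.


KL divergence for Poisson:
KL = l1*log(l1/l2) - l1 + l2.
l1 = 6, l2 = 15.
log(6/15) = -0.916291.
l1*log(l1/l2) = 6 * -0.916291 = -5.497744.
KL = -5.497744 - 6 + 15 = 3.5023

3.5023


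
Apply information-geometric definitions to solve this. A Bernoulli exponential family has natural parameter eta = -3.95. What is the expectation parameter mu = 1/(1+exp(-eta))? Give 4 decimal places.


Dual coordinate (expectation parameter) for Bernoulli:
mu = 1/(1+exp(-eta)).
eta = -3.95.
exp(-eta) = exp(3.95) = 51.935367.
mu = 1/(1+51.935367) = 0.0189

0.0189


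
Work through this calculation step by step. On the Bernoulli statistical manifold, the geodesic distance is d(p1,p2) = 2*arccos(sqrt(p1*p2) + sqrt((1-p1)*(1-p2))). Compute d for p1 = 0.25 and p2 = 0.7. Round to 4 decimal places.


Geodesic distance on Bernoulli manifold:
d(p1,p2) = 2*arccos(sqrt(p1*p2) + sqrt((1-p1)*(1-p2))).
sqrt(p1*p2) = sqrt(0.25*0.7) = 0.41833.
sqrt((1-p1)*(1-p2)) = sqrt(0.75*0.3) = 0.474342.
arg = 0.41833 + 0.474342 = 0.892672.
d = 2*arccos(0.892672) = 0.9351

0.9351


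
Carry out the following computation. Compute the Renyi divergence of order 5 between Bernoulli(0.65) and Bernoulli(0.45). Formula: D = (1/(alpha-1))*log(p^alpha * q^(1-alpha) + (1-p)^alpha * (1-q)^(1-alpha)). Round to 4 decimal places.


Renyi divergence of order alpha between Bernoulli distributions:
D = (1/(alpha-1))*log(p^alpha * q^(1-alpha) + (1-p)^alpha * (1-q)^(1-alpha)).
alpha = 5, p = 0.65, q = 0.45.
p^alpha * q^(1-alpha) = 0.65^5 * 0.45^-4 = 2.829546.
(1-p)^alpha * (1-q)^(1-alpha) = 0.35^5 * 0.55^-4 = 0.057397.
sum = 2.829546 + 0.057397 = 2.886943.
D = (1/4)*log(2.886943) = 0.2650

0.2650


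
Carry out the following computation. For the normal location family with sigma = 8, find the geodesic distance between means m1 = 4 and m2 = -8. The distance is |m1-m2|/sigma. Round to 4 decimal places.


On the fixed-variance normal subfamily, geodesic distance = |m1-m2|/sigma.
|4 - -8| = 12.
sigma = 8.
d = 12/8 = 1.5000

1.5000


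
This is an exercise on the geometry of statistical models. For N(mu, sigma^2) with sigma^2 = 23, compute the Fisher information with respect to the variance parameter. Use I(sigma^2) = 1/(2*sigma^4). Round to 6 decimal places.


Fisher information for variance: I(sigma^2) = 1/(2*sigma^4).
sigma^2 = 23, so sigma^4 = 529.
I = 1/(2*529) = 1/1058 = 0.000945

0.000945


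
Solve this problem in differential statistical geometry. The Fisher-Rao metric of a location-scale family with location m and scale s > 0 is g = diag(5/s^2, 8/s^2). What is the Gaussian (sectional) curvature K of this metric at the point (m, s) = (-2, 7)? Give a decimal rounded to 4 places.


The metric has the form g = (A dm^2 + B ds^2)/s^2 with A = 5, B = 8.
Substitute u = sqrt(A/B)*m: g = B*(du^2 + ds^2)/s^2, i.e. B times the
Poincare upper half-plane metric, which has constant Gaussian curvature -1.
Scaling a 2D metric by a constant c divides the Gaussian curvature by c,
so K = -1/B = -1/(8) = -0.1250 everywhere (the point (m, s) = (-2, 7) is irrelevant:
the curvature is constant).
The requested Gaussian curvature is K = -0.1250.

-0.1250


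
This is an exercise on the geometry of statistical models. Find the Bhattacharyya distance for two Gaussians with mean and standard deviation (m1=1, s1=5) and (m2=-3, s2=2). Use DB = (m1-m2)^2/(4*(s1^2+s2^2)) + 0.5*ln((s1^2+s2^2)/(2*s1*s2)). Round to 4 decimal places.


Bhattacharyya distance between two Gaussians:
DB = (m1-m2)^2/(4*(s1^2+s2^2)) + (1/2)*ln((s1^2+s2^2)/(2*s1*s2)).
(m1-m2)^2 = (4)^2 = 16.
s1^2+s2^2 = 25 + 4 = 29.
term1 = 16/116 = 0.137931.
term2 = 0.5*ln(29/20.0) = 0.185782.
DB = 0.137931 + 0.185782 = 0.3237

0.3237


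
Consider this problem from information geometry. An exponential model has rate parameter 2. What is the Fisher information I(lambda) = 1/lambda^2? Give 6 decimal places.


Fisher information for exponential: I(lambda) = 1/lambda^2.
lambda = 2, lambda^2 = 4.
I = 1/4 = 0.250000

0.250000


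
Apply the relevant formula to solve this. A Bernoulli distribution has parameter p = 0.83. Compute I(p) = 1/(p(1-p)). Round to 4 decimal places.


For Bernoulli(p), Fisher information is I(p) = 1/(p*(1-p)).
p = 0.83, 1-p = 0.17.
p*(1-p) = 0.1411.
I(p) = 1/0.1411 = 7.0872

7.0872


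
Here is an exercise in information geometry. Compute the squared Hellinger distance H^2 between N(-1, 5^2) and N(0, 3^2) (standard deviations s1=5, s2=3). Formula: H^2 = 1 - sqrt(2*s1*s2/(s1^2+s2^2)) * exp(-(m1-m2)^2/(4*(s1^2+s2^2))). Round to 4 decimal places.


Squared Hellinger distance for Gaussians:
H^2 = 1 - sqrt(2*s1*s2/(s1^2+s2^2)) * exp(-(m1-m2)^2/(4*(s1^2+s2^2))).
s1^2 = 25, s2^2 = 9, s1^2+s2^2 = 34.
sqrt(2*5*3/(34)) = 0.939336.
(m1-m2)^2 = (-1)^2 = 1.
exp(-1/(4*34)) = exp(-0.007353) = 0.992674.
H^2 = 1 - 0.939336*0.992674 = 0.0675

0.0675


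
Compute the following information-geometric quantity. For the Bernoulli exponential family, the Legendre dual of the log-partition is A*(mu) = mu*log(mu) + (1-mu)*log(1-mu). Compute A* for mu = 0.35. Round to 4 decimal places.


Legendre transform for Bernoulli:
A*(mu) = mu*log(mu) + (1-mu)*log(1-mu).
mu = 0.35, 1-mu = 0.65.
mu*log(mu) = 0.35*log(0.35) = -0.367438.
(1-mu)*log(1-mu) = 0.65*log(0.65) = -0.280009.
A* = -0.367438 + -0.280009 = -0.6474

-0.6474


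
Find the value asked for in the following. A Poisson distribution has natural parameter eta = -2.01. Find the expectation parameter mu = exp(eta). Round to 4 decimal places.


Expectation parameter for Poisson exponential family:
mu = exp(eta).
eta = -2.01.
mu = exp(-2.01) = 0.1340

0.1340


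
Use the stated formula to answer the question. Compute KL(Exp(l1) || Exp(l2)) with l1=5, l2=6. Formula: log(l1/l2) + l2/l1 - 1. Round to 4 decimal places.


KL divergence for exponential family:
KL = log(l1/l2) + l2/l1 - 1.
log(5/6) = -0.182322.
6/5 = 1.2.
KL = -0.182322 + 1.2 - 1 = 0.0177

0.0177


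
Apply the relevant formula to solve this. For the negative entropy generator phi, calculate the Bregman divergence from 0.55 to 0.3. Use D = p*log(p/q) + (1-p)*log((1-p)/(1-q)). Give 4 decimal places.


Bregman divergence with negative entropy generator:
D = p*log(p/q) + (1-p)*log((1-p)/(1-q)).
p = 0.55, q = 0.3.
p*log(p/q) = 0.55*log(0.55/0.3) = 0.333375.
(1-p)*log((1-p)/(1-q)) = 0.45*log(0.45/0.7) = -0.198825.
D = 0.333375 + -0.198825 = 0.1345

0.1345


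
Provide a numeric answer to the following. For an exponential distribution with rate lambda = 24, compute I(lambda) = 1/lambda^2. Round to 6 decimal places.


Fisher information for exponential: I(lambda) = 1/lambda^2.
lambda = 24, lambda^2 = 576.
I = 1/576 = 0.001736

0.001736


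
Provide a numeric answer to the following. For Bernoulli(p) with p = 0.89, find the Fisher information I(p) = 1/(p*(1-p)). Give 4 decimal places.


For Bernoulli(p), Fisher information is I(p) = 1/(p*(1-p)).
p = 0.89, 1-p = 0.11.
p*(1-p) = 0.0979.
I(p) = 1/0.0979 = 10.2145

10.2145


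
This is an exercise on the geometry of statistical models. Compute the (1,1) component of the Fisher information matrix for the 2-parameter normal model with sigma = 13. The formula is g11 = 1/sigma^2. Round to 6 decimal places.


For the 2-parameter normal family, the Fisher metric has:
  g11 = 1/sigma^2, g22 = 2/sigma^2.
sigma = 13, sigma^2 = 169.
g11 = 0.005917

0.005917


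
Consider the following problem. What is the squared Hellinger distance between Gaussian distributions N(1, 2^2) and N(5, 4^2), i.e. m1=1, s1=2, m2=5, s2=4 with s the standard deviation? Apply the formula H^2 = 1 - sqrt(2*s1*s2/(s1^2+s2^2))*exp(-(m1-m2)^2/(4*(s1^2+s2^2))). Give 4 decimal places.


Squared Hellinger distance for Gaussians:
H^2 = 1 - sqrt(2*s1*s2/(s1^2+s2^2)) * exp(-(m1-m2)^2/(4*(s1^2+s2^2))).
s1^2 = 4, s2^2 = 16, s1^2+s2^2 = 20.
sqrt(2*2*4/(20)) = 0.894427.
(m1-m2)^2 = (-4)^2 = 16.
exp(-16/(4*20)) = exp(-0.2) = 0.818731.
H^2 = 1 - 0.894427*0.818731 = 0.2677

0.2677


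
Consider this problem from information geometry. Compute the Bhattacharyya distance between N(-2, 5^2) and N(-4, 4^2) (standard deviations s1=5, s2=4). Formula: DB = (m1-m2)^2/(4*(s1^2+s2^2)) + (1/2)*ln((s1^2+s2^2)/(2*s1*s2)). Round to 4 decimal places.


Bhattacharyya distance between two Gaussians:
DB = (m1-m2)^2/(4*(s1^2+s2^2)) + (1/2)*ln((s1^2+s2^2)/(2*s1*s2)).
(m1-m2)^2 = (2)^2 = 4.
s1^2+s2^2 = 25 + 16 = 41.
term1 = 4/164 = 0.02439.
term2 = 0.5*ln(41/40.0) = 0.012346.
DB = 0.02439 + 0.012346 = 0.0367

0.0367


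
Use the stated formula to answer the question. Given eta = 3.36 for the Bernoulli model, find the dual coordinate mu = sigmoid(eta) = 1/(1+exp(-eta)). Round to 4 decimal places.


Dual coordinate (expectation parameter) for Bernoulli:
mu = 1/(1+exp(-eta)).
eta = 3.36.
exp(-eta) = exp(-3.36) = 0.034735.
mu = 1/(1+0.034735) = 0.9664

0.9664


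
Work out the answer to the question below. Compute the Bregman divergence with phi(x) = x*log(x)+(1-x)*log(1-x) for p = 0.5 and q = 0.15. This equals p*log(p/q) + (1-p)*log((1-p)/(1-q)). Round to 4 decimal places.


Bregman divergence with negative entropy generator:
D = p*log(p/q) + (1-p)*log((1-p)/(1-q)).
p = 0.5, q = 0.15.
p*log(p/q) = 0.5*log(0.5/0.15) = 0.601986.
(1-p)*log((1-p)/(1-q)) = 0.5*log(0.5/0.85) = -0.265314.
D = 0.601986 + -0.265314 = 0.3367

0.3367


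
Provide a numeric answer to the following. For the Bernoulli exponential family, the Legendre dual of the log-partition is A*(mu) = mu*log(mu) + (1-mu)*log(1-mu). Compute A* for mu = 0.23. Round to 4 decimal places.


Legendre transform for Bernoulli:
A*(mu) = mu*log(mu) + (1-mu)*log(1-mu).
mu = 0.23, 1-mu = 0.77.
mu*log(mu) = 0.23*log(0.23) = -0.338025.
(1-mu)*log(1-mu) = 0.77*log(0.77) = -0.201251.
A* = -0.338025 + -0.201251 = -0.5393

-0.5393


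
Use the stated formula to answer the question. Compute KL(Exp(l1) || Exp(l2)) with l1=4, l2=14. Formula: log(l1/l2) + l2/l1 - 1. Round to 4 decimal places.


KL divergence for exponential family:
KL = log(l1/l2) + l2/l1 - 1.
log(4/14) = -1.252763.
14/4 = 3.5.
KL = -1.252763 + 3.5 - 1 = 1.2472

1.2472


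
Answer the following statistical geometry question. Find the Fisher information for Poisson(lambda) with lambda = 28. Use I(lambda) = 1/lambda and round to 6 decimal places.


Fisher information for Poisson: I(lambda) = 1/lambda.
lambda = 28.
I(lambda) = 1/28 = 0.035714

0.035714


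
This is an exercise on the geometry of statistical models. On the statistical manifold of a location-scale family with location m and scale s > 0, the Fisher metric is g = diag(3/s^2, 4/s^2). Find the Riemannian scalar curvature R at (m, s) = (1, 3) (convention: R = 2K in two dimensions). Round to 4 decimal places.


The metric has the form g = (A dm^2 + B ds^2)/s^2 with A = 3, B = 4.
Substitute u = sqrt(A/B)*m: g = B*(du^2 + ds^2)/s^2, i.e. B times the
Poincare upper half-plane metric, which has constant Gaussian curvature -1.
Scaling a 2D metric by a constant c divides the Gaussian curvature by c,
so K = -1/B = -1/(4) = -0.2500 everywhere (the point (m, s) = (1, 3) is irrelevant:
the curvature is constant).
Scalar curvature in dimension 2: R = 2K = -2/(4) = -0.5000.

-0.5000


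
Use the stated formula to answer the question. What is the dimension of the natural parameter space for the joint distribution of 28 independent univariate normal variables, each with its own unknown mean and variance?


Exponential family dimension calculation:
Each univariate normal has two natural parameters (mu/sigma^2 and -1/(2 sigma^2)).
With 28 independent components, dim = 2 * 28 = 56.

56


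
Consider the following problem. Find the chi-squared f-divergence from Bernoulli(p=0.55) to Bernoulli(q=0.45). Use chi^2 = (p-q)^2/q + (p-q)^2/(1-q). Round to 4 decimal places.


Chi-squared divergence between Bernoulli distributions:
chi^2 = (p-q)^2/q + (p-q)^2/(1-q).
p = 0.55, q = 0.45, p-q = 0.1.
(p-q)^2 = 0.01.
term1 = 0.01/0.45 = 0.022222.
term2 = 0.01/0.55 = 0.018182.
chi^2 = 0.022222 + 0.018182 = 0.0404

0.0404


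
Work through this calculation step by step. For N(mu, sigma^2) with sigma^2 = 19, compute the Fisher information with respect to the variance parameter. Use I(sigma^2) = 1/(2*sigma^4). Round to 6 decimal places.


Fisher information for variance: I(sigma^2) = 1/(2*sigma^4).
sigma^2 = 19, so sigma^4 = 361.
I = 1/(2*361) = 1/722 = 0.001385

0.001385


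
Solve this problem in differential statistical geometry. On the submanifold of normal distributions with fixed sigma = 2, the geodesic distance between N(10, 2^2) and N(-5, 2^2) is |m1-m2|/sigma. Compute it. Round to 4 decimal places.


On the fixed-variance normal subfamily, geodesic distance = |m1-m2|/sigma.
|10 - -5| = 15.
sigma = 2.
d = 15/2 = 7.5000

7.5000


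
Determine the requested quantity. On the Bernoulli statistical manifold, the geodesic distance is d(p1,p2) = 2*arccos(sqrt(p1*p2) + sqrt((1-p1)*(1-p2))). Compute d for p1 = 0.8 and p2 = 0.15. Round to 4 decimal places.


Geodesic distance on Bernoulli manifold:
d(p1,p2) = 2*arccos(sqrt(p1*p2) + sqrt((1-p1)*(1-p2))).
sqrt(p1*p2) = sqrt(0.8*0.15) = 0.34641.
sqrt((1-p1)*(1-p2)) = sqrt(0.2*0.85) = 0.412311.
arg = 0.34641 + 0.412311 = 0.758721.
d = 2*arccos(0.758721) = 1.4189

1.4189


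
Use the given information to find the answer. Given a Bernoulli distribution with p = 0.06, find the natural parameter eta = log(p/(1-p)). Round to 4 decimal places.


Natural parameter for Bernoulli: eta = log(p/(1-p)).
p = 0.06, 1-p = 0.94.
p/(1-p) = 0.06383.
eta = log(0.06383) = -2.7515

-2.7515


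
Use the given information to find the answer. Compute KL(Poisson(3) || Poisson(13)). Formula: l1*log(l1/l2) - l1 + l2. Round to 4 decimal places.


KL divergence for Poisson:
KL = l1*log(l1/l2) - l1 + l2.
l1 = 3, l2 = 13.
log(3/13) = -1.466337.
l1*log(l1/l2) = 3 * -1.466337 = -4.399011.
KL = -4.399011 - 3 + 13 = 5.6010

5.6010


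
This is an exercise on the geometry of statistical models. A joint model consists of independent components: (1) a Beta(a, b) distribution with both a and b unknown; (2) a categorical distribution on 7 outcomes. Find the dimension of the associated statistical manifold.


The dimension of a statistical manifold equals the number of free
(independent) real parameters of the model. For a product of independent
blocks the parameter counts add.
- Beta (a, b): 2.
- categorical on 7 outcomes (probabilities sum to 1): 7-1 = 6.
Total = 2 + 6 = 8.
Dimension = 8

8


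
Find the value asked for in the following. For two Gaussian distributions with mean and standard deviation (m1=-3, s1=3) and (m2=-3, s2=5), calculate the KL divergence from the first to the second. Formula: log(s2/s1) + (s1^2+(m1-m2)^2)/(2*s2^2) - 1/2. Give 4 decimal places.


KL divergence between normal distributions:
KL = log(s2/s1) + (s1^2 + (m1-m2)^2)/(2*s2^2) - 1/2.
log(5/3) = 0.510826.
(3^2 + (-3--3)^2)/(2*5^2) = (9 + 0)/50 = 0.18.
KL = 0.510826 + 0.18 - 0.5 = 0.1908

0.1908


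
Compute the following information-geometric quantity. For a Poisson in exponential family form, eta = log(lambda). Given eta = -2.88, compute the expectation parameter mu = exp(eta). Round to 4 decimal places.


Expectation parameter for Poisson exponential family:
mu = exp(eta).
eta = -2.88.
mu = exp(-2.88) = 0.0561

0.0561


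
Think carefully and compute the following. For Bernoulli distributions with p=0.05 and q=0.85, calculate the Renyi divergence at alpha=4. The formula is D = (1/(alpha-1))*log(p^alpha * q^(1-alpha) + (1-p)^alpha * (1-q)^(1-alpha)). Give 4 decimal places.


Renyi divergence of order alpha between Bernoulli distributions:
D = (1/(alpha-1))*log(p^alpha * q^(1-alpha) + (1-p)^alpha * (1-q)^(1-alpha)).
alpha = 4, p = 0.05, q = 0.85.
p^alpha * q^(1-alpha) = 0.05^4 * 0.85^-3 = 1e-05.
(1-p)^alpha * (1-q)^(1-alpha) = 0.95^4 * 0.15^-3 = 241.335185.
sum = 1e-05 + 241.335185 = 241.335195.
D = (1/3)*log(241.335195) = 1.8287

1.8287


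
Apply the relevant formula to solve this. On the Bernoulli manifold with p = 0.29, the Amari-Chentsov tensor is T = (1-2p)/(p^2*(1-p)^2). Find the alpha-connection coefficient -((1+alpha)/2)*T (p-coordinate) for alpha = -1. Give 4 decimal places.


Skewness (Amari-Chentsov) tensor: T = (1-2p)/(p^2*(1-p)^2).
p = 0.29, 1-2p = 0.42, p^2 = 0.0841, (1-p)^2 = 0.5041.
T = 0.42/(0.0841 * 0.5041) = 9.906873.
In the p-coordinate, Gamma^(alpha) = Gamma^(0) - (alpha/2)*T with Gamma^(0) = (1/2)*g'(p) = -T/2,
so Gamma^(alpha) = -((1+alpha)/2)*T.
alpha = -1, -(1+alpha)/2 = 0.0.
Gamma = 0.0 * 9.906873 = 0.0000

0.0000


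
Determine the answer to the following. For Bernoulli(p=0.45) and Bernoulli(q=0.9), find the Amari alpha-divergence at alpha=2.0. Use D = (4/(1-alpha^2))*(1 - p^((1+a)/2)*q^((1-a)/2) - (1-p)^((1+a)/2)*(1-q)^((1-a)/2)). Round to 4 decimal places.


Amari alpha-divergence:
D = (4/(1-alpha^2))*(1 - p^((1+a)/2)*q^((1-a)/2) - (1-p)^((1+a)/2)*(1-q)^((1-a)/2)).
alpha = 2.0, p = 0.45, q = 0.9.
e1 = (1+alpha)/2 = 1.5, e2 = (1-alpha)/2 = -0.5.
t1 = p^e1 * q^e2 = 0.45^1.5 * 0.9^-0.5 = 0.318198.
t2 = (1-p)^e1 * (1-q)^e2 = 0.55^1.5 * 0.1^-0.5 = 1.289864.
4/(1-alpha^2) = -1.333333.
D = -1.333333*(1 - 0.318198 - 1.289864) = 0.8107

0.8107


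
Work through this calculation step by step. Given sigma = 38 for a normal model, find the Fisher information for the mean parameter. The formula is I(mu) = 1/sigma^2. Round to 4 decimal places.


The Fisher information for the mean of a normal distribution is I(mu) = 1/sigma^2.
sigma = 38, so sigma^2 = 1444.
I(mu) = 1/1444 = 0.0007

0.0007


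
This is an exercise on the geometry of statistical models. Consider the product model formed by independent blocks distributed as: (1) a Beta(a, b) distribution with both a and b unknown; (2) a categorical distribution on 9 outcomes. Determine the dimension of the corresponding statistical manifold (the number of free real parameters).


The dimension of a statistical manifold equals the number of free
(independent) real parameters of the model. For a product of independent
blocks the parameter counts add.
- Beta (a, b): 2.
- categorical on 9 outcomes (probabilities sum to 1): 9-1 = 8.
Total = 2 + 8 = 10.
Dimension = 10

10


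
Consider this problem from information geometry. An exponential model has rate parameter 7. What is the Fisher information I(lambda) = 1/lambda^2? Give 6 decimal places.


Fisher information for exponential: I(lambda) = 1/lambda^2.
lambda = 7, lambda^2 = 49.
I = 1/49 = 0.020408

0.020408


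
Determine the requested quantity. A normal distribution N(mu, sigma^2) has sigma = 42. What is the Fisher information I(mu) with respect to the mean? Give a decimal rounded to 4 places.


The Fisher information for the mean of a normal distribution is I(mu) = 1/sigma^2.
sigma = 42, so sigma^2 = 1764.
I(mu) = 1/1764 = 0.0006

0.0006


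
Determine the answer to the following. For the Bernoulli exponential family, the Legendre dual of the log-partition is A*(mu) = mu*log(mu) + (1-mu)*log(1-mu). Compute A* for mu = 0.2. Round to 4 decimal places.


Legendre transform for Bernoulli:
A*(mu) = mu*log(mu) + (1-mu)*log(1-mu).
mu = 0.2, 1-mu = 0.8.
mu*log(mu) = 0.2*log(0.2) = -0.321888.
(1-mu)*log(1-mu) = 0.8*log(0.8) = -0.178515.
A* = -0.321888 + -0.178515 = -0.5004

-0.5004


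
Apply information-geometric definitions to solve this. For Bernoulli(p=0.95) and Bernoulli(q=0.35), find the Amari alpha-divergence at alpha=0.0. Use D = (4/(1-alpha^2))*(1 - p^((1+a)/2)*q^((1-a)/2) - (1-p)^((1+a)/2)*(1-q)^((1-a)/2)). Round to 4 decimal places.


Amari alpha-divergence:
D = (4/(1-alpha^2))*(1 - p^((1+a)/2)*q^((1-a)/2) - (1-p)^((1+a)/2)*(1-q)^((1-a)/2)).
alpha = 0.0, p = 0.95, q = 0.35.
e1 = (1+alpha)/2 = 0.5, e2 = (1-alpha)/2 = 0.5.
t1 = p^e1 * q^e2 = 0.95^0.5 * 0.35^0.5 = 0.576628.
t2 = (1-p)^e1 * (1-q)^e2 = 0.05^0.5 * 0.65^0.5 = 0.180278.
4/(1-alpha^2) = 4.0.
D = 4.0*(1 - 0.576628 - 0.180278) = 0.9724

0.9724


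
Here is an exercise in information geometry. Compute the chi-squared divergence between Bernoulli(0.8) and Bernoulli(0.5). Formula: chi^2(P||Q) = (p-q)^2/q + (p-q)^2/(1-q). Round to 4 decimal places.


Chi-squared divergence between Bernoulli distributions:
chi^2 = (p-q)^2/q + (p-q)^2/(1-q).
p = 0.8, q = 0.5, p-q = 0.3.
(p-q)^2 = 0.09.
term1 = 0.09/0.5 = 0.18.
term2 = 0.09/0.5 = 0.18.
chi^2 = 0.18 + 0.18 = 0.3600

0.3600


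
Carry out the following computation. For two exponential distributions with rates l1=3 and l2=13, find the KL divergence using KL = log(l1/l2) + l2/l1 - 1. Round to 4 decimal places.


KL divergence for exponential family:
KL = log(l1/l2) + l2/l1 - 1.
log(3/13) = -1.466337.
13/3 = 4.333333.
KL = -1.466337 + 4.333333 - 1 = 1.8670

1.8670


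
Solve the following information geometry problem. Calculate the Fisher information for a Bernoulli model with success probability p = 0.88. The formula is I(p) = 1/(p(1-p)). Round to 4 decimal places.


For Bernoulli(p), Fisher information is I(p) = 1/(p*(1-p)).
p = 0.88, 1-p = 0.12.
p*(1-p) = 0.1056.
I(p) = 1/0.1056 = 9.4697

9.4697


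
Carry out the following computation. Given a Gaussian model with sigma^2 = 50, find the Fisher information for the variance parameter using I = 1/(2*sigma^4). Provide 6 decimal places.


Fisher information for variance: I(sigma^2) = 1/(2*sigma^4).
sigma^2 = 50, so sigma^4 = 2500.
I = 1/(2*2500) = 1/5000 = 0.000200

0.000200


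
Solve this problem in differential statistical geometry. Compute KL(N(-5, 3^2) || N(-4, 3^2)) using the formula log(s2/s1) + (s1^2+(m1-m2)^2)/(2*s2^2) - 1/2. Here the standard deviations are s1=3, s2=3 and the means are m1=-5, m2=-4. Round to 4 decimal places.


KL divergence between normal distributions:
KL = log(s2/s1) + (s1^2 + (m1-m2)^2)/(2*s2^2) - 1/2.
log(3/3) = 0.0.
(3^2 + (-5--4)^2)/(2*3^2) = (9 + 1)/18 = 0.555556.
KL = 0.0 + 0.555556 - 0.5 = 0.0556

0.0556


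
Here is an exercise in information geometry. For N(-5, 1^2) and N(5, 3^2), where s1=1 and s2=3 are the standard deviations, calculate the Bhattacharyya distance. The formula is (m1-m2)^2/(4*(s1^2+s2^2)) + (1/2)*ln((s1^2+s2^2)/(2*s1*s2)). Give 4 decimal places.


Bhattacharyya distance between two Gaussians:
DB = (m1-m2)^2/(4*(s1^2+s2^2)) + (1/2)*ln((s1^2+s2^2)/(2*s1*s2)).
(m1-m2)^2 = (-10)^2 = 100.
s1^2+s2^2 = 1 + 9 = 10.
term1 = 100/40 = 2.5.
term2 = 0.5*ln(10/6.0) = 0.255413.
DB = 2.5 + 0.255413 = 2.7554

2.7554


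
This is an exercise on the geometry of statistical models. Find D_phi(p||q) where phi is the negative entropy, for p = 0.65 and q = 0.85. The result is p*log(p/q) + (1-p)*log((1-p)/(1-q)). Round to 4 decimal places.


Bregman divergence with negative entropy generator:
D = p*log(p/q) + (1-p)*log((1-p)/(1-q)).
p = 0.65, q = 0.85.
p*log(p/q) = 0.65*log(0.65/0.85) = -0.174372.
(1-p)*log((1-p)/(1-q)) = 0.35*log(0.35/0.15) = 0.296554.
D = -0.174372 + 0.296554 = 0.1222

0.1222


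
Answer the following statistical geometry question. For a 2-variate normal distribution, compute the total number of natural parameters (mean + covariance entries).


Exponential family dimension calculation:
For 2-dim MVN: mean has 2 params, covariance has 2*3/2 = 3 unique entries.
Total dim = 2 + 3 = 5.

5


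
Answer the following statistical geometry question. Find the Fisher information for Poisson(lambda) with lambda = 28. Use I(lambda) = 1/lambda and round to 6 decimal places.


Fisher information for Poisson: I(lambda) = 1/lambda.
lambda = 28.
I(lambda) = 1/28 = 0.035714

0.035714


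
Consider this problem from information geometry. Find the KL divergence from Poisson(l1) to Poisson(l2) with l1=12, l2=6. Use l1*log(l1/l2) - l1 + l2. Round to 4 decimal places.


KL divergence for Poisson:
KL = l1*log(l1/l2) - l1 + l2.
l1 = 12, l2 = 6.
log(12/6) = 0.693147.
l1*log(l1/l2) = 12 * 0.693147 = 8.317766.
KL = 8.317766 - 12 + 6 = 2.3178

2.3178


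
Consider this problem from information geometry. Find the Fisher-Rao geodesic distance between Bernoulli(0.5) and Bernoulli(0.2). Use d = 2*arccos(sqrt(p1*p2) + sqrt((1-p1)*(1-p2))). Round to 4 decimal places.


Geodesic distance on Bernoulli manifold:
d(p1,p2) = 2*arccos(sqrt(p1*p2) + sqrt((1-p1)*(1-p2))).
sqrt(p1*p2) = sqrt(0.5*0.2) = 0.316228.
sqrt((1-p1)*(1-p2)) = sqrt(0.5*0.8) = 0.632456.
arg = 0.316228 + 0.632456 = 0.948683.
d = 2*arccos(0.948683) = 0.6435

0.6435


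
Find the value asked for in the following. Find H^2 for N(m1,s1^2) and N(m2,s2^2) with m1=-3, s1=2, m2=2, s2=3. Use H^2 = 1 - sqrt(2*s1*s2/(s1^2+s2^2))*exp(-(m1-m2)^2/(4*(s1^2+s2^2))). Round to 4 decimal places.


Squared Hellinger distance for Gaussians:
H^2 = 1 - sqrt(2*s1*s2/(s1^2+s2^2)) * exp(-(m1-m2)^2/(4*(s1^2+s2^2))).
s1^2 = 4, s2^2 = 9, s1^2+s2^2 = 13.
sqrt(2*2*3/(13)) = 0.960769.
(m1-m2)^2 = (-5)^2 = 25.
exp(-25/(4*13)) = exp(-0.480769) = 0.618308.
H^2 = 1 - 0.960769*0.618308 = 0.4059

0.4059


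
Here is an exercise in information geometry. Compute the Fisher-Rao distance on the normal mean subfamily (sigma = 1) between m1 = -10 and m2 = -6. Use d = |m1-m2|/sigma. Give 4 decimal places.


On the fixed-variance normal subfamily, geodesic distance = |m1-m2|/sigma.
|-10 - -6| = 4.
sigma = 1.
d = 4/1 = 4.0000

4.0000


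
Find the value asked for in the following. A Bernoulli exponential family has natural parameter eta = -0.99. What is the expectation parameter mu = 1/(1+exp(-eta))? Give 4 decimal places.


Dual coordinate (expectation parameter) for Bernoulli:
mu = 1/(1+exp(-eta)).
eta = -0.99.
exp(-eta) = exp(0.99) = 2.691234.
mu = 1/(1+2.691234) = 0.2709

0.2709


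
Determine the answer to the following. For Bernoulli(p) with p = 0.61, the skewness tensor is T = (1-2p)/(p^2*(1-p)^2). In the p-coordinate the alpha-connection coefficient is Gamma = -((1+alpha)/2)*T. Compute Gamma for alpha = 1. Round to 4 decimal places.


Skewness (Amari-Chentsov) tensor: T = (1-2p)/(p^2*(1-p)^2).
p = 0.61, 1-2p = -0.22, p^2 = 0.3721, (1-p)^2 = 0.1521.
T = -0.22/(0.3721 * 0.1521) = -3.887172.
In the p-coordinate, Gamma^(alpha) = Gamma^(0) - (alpha/2)*T with Gamma^(0) = (1/2)*g'(p) = -T/2,
so Gamma^(alpha) = -((1+alpha)/2)*T.
alpha = 1, -(1+alpha)/2 = -1.0.
Gamma = -1.0 * -3.887172 = 3.8872

3.8872


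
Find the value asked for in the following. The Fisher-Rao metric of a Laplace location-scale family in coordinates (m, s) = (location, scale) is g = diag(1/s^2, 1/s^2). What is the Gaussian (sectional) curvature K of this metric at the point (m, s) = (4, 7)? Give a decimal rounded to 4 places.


The metric has the form g = (A dm^2 + B ds^2)/s^2 with A = 1, B = 1.
Substitute u = sqrt(A/B)*m: g = B*(du^2 + ds^2)/s^2, i.e. B times the
Poincare upper half-plane metric, which has constant Gaussian curvature -1.
Scaling a 2D metric by a constant c divides the Gaussian curvature by c,
so K = -1/B = -1/(1) = -1.0000 everywhere (the point (m, s) = (4, 7) is irrelevant:
the curvature is constant).
The requested Gaussian curvature is K = -1.0000.

-1.0000


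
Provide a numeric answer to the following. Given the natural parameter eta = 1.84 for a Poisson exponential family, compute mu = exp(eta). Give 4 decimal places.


Expectation parameter for Poisson exponential family:
mu = exp(eta).
eta = 1.84.
mu = exp(1.84) = 6.2965

6.2965


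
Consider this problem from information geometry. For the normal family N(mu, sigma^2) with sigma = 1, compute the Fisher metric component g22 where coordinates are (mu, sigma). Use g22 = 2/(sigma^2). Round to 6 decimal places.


For the 2-parameter normal family, the Fisher metric has:
  g11 = 1/sigma^2, g22 = 2/sigma^2.
sigma = 1, sigma^2 = 1.
g22 = 2.000000

2.000000


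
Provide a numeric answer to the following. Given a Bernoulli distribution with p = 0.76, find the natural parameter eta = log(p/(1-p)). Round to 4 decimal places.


Natural parameter for Bernoulli: eta = log(p/(1-p)).
p = 0.76, 1-p = 0.24.
p/(1-p) = 3.166667.
eta = log(3.166667) = 1.1527

1.1527


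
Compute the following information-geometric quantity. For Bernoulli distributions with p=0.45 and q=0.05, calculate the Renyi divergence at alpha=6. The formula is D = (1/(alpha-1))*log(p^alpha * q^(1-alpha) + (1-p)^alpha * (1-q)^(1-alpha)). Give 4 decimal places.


Renyi divergence of order alpha between Bernoulli distributions:
D = (1/(alpha-1))*log(p^alpha * q^(1-alpha) + (1-p)^alpha * (1-q)^(1-alpha)).
alpha = 6, p = 0.45, q = 0.05.
p^alpha * q^(1-alpha) = 0.45^6 * 0.05^-5 = 26572.05.
(1-p)^alpha * (1-q)^(1-alpha) = 0.55^6 * 0.95^-5 = 0.035773.
sum = 26572.05 + 0.035773 = 26572.085773.
D = (1/5)*log(26572.085773) = 2.0375

2.0375


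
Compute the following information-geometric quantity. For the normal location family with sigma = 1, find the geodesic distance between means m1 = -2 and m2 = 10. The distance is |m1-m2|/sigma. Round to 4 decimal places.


On the fixed-variance normal subfamily, geodesic distance = |m1-m2|/sigma.
|-2 - 10| = 12.
sigma = 1.
d = 12/1 = 12.0000

12.0000


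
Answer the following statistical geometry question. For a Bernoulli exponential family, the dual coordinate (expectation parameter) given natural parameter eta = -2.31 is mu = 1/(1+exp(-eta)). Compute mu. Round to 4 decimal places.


Dual coordinate (expectation parameter) for Bernoulli:
mu = 1/(1+exp(-eta)).
eta = -2.31.
exp(-eta) = exp(2.31) = 10.074425.
mu = 1/(1+10.074425) = 0.0903

0.0903


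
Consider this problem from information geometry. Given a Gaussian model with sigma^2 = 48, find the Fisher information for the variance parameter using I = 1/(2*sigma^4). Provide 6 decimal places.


Fisher information for variance: I(sigma^2) = 1/(2*sigma^4).
sigma^2 = 48, so sigma^4 = 2304.
I = 1/(2*2304) = 1/4608 = 0.000217

0.000217


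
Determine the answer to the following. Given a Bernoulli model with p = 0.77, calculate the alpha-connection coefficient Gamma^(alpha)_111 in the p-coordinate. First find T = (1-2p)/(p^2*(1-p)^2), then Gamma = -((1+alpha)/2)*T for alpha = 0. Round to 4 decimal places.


Skewness (Amari-Chentsov) tensor: T = (1-2p)/(p^2*(1-p)^2).
p = 0.77, 1-2p = -0.54, p^2 = 0.5929, (1-p)^2 = 0.0529.
T = -0.54/(0.5929 * 0.0529) = -17.216967.
In the p-coordinate, Gamma^(alpha) = Gamma^(0) - (alpha/2)*T with Gamma^(0) = (1/2)*g'(p) = -T/2,
so Gamma^(alpha) = -((1+alpha)/2)*T.
alpha = 0, -(1+alpha)/2 = -0.5.
Gamma = -0.5 * -17.216967 = 8.6085

8.6085


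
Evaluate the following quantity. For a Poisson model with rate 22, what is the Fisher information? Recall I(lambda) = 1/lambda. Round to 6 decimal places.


Fisher information for Poisson: I(lambda) = 1/lambda.
lambda = 22.
I(lambda) = 1/22 = 0.045455

0.045455


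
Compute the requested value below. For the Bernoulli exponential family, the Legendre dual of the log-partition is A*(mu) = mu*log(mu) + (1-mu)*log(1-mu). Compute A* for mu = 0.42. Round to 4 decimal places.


Legendre transform for Bernoulli:
A*(mu) = mu*log(mu) + (1-mu)*log(1-mu).
mu = 0.42, 1-mu = 0.58.
mu*log(mu) = 0.42*log(0.42) = -0.36435.
(1-mu)*log(1-mu) = 0.58*log(0.58) = -0.315942.
A* = -0.36435 + -0.315942 = -0.6803

-0.6803


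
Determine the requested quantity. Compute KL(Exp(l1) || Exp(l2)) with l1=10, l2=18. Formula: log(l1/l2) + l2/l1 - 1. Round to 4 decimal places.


KL divergence for exponential family:
KL = log(l1/l2) + l2/l1 - 1.
log(10/18) = -0.587787.
18/10 = 1.8.
KL = -0.587787 + 1.8 - 1 = 0.2122

0.2122


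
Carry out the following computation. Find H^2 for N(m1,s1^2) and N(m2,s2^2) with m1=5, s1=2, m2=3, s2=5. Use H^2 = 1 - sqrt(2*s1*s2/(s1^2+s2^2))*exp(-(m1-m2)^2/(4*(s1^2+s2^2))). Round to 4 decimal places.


Squared Hellinger distance for Gaussians:
H^2 = 1 - sqrt(2*s1*s2/(s1^2+s2^2)) * exp(-(m1-m2)^2/(4*(s1^2+s2^2))).
s1^2 = 4, s2^2 = 25, s1^2+s2^2 = 29.
sqrt(2*2*5/(29)) = 0.830455.
(m1-m2)^2 = (2)^2 = 4.
exp(-4/(4*29)) = exp(-0.034483) = 0.966105.
H^2 = 1 - 0.830455*0.966105 = 0.1977

0.1977


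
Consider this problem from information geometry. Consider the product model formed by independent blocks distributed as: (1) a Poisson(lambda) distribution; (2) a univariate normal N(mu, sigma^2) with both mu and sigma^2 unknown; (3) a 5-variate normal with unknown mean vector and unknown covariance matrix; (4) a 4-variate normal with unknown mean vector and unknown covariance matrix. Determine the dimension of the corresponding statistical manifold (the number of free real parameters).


The dimension of a statistical manifold equals the number of free
(independent) real parameters of the model. For a product of independent
blocks the parameter counts add.
- Poisson (lambda): 1.
- normal (mu, sigma^2): 2.
- 5-variate normal: 5 (mean) + 5*6/2 = 15 (symmetric covariance) = 20.
- 4-variate normal: 4 (mean) + 4*5/2 = 10 (symmetric covariance) = 14.
Total = 1 + 2 + 20 + 14 = 37.
Dimension = 37

37


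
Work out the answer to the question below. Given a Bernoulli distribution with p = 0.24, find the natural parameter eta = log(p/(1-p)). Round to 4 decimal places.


Natural parameter for Bernoulli: eta = log(p/(1-p)).
p = 0.24, 1-p = 0.76.
p/(1-p) = 0.315789.
eta = log(0.315789) = -1.1527

-1.1527


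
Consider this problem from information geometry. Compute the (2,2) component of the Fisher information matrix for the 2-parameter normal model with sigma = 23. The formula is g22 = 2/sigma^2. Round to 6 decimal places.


For the 2-parameter normal family, the Fisher metric has:
  g11 = 1/sigma^2, g22 = 2/sigma^2.
sigma = 23, sigma^2 = 529.
g22 = 0.003781

0.003781


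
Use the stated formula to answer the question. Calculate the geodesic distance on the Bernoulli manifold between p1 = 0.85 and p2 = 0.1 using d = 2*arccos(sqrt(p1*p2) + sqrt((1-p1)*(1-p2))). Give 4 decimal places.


Geodesic distance on Bernoulli manifold:
d(p1,p2) = 2*arccos(sqrt(p1*p2) + sqrt((1-p1)*(1-p2))).
sqrt(p1*p2) = sqrt(0.85*0.1) = 0.291548.
sqrt((1-p1)*(1-p2)) = sqrt(0.15*0.9) = 0.367423.
arg = 0.291548 + 0.367423 = 0.658971.
d = 2*arccos(0.658971) = 1.7027

1.7027


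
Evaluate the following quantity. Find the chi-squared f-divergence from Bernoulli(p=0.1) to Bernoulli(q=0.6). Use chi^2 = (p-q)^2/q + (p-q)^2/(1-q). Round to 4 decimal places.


Chi-squared divergence between Bernoulli distributions:
chi^2 = (p-q)^2/q + (p-q)^2/(1-q).
p = 0.1, q = 0.6, p-q = -0.5.
(p-q)^2 = 0.25.
term1 = 0.25/0.6 = 0.416667.
term2 = 0.25/0.4 = 0.625.
chi^2 = 0.416667 + 0.625 = 1.0417

1.0417


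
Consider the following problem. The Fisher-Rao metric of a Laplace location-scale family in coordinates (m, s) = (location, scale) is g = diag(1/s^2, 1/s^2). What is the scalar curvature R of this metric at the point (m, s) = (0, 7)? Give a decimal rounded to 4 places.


The metric has the form g = (A dm^2 + B ds^2)/s^2 with A = 1, B = 1.
Substitute u = sqrt(A/B)*m: g = B*(du^2 + ds^2)/s^2, i.e. B times the
Poincare upper half-plane metric, which has constant Gaussian curvature -1.
Scaling a 2D metric by a constant c divides the Gaussian curvature by c,
so K = -1/B = -1/(1) = -1.0000 everywhere (the point (m, s) = (0, 7) is irrelevant:
the curvature is constant).
Scalar curvature in dimension 2: R = 2K = -2/(1) = -2.0000.

-2.0000


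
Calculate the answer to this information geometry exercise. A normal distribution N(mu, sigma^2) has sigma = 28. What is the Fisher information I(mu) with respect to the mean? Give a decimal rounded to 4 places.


The Fisher information for the mean of a normal distribution is I(mu) = 1/sigma^2.
sigma = 28, so sigma^2 = 784.
I(mu) = 1/784 = 0.0013

0.0013


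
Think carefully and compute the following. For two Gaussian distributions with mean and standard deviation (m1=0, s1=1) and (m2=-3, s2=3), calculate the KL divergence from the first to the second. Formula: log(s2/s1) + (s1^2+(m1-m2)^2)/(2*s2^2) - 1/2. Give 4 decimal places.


KL divergence between normal distributions:
KL = log(s2/s1) + (s1^2 + (m1-m2)^2)/(2*s2^2) - 1/2.
log(3/1) = 1.098612.
(1^2 + (0--3)^2)/(2*3^2) = (1 + 9)/18 = 0.555556.
KL = 1.098612 + 0.555556 - 0.5 = 1.1542

1.1542


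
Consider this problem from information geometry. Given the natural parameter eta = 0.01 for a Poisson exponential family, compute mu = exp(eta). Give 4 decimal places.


Expectation parameter for Poisson exponential family:
mu = exp(eta).
eta = 0.01.
mu = exp(0.01) = 1.0101

1.0101


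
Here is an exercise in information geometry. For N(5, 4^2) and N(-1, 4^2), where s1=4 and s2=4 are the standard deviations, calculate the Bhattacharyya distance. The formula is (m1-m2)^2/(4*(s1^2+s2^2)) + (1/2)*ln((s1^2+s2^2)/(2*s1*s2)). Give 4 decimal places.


Bhattacharyya distance between two Gaussians:
DB = (m1-m2)^2/(4*(s1^2+s2^2)) + (1/2)*ln((s1^2+s2^2)/(2*s1*s2)).
(m1-m2)^2 = (6)^2 = 36.
s1^2+s2^2 = 16 + 16 = 32.
term1 = 36/128 = 0.28125.
term2 = 0.5*ln(32/32.0) = 0.0.
DB = 0.28125 + 0.0 = 0.2813

0.2813


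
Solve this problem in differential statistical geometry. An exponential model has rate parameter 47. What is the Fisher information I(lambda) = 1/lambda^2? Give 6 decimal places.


Fisher information for exponential: I(lambda) = 1/lambda^2.
lambda = 47, lambda^2 = 2209.
I = 1/2209 = 0.000453

0.000453


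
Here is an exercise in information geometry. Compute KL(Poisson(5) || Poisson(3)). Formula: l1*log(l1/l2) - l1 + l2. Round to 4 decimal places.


KL divergence for Poisson:
KL = l1*log(l1/l2) - l1 + l2.
l1 = 5, l2 = 3.
log(5/3) = 0.510826.
l1*log(l1/l2) = 5 * 0.510826 = 2.554128.
KL = 2.554128 - 5 + 3 = 0.5541

0.5541


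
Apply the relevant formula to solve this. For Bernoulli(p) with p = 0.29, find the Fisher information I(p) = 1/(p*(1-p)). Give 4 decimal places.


For Bernoulli(p), Fisher information is I(p) = 1/(p*(1-p)).
p = 0.29, 1-p = 0.71.
p*(1-p) = 0.2059.
I(p) = 1/0.2059 = 4.8567

4.8567


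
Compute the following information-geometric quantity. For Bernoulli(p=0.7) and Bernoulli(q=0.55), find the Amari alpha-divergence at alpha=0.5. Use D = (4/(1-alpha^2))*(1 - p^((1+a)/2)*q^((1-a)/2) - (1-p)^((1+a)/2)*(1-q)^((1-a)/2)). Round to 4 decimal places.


Amari alpha-divergence:
D = (4/(1-alpha^2))*(1 - p^((1+a)/2)*q^((1-a)/2) - (1-p)^((1+a)/2)*(1-q)^((1-a)/2)).
alpha = 0.5, p = 0.7, q = 0.55.
e1 = (1+alpha)/2 = 0.75, e2 = (1-alpha)/2 = 0.25.
t1 = p^e1 * q^e2 = 0.7^0.75 * 0.55^0.25 = 0.659044.
t2 = (1-p)^e1 * (1-q)^e2 = 0.3^0.75 * 0.45^0.25 = 0.332005.
4/(1-alpha^2) = 5.333333.
D = 5.333333*(1 - 0.659044 - 0.332005) = 0.0477

0.0477


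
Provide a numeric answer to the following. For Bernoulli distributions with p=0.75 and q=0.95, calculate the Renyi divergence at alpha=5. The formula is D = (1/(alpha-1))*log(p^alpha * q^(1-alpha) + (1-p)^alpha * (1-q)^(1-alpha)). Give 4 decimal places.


Renyi divergence of order alpha between Bernoulli distributions:
D = (1/(alpha-1))*log(p^alpha * q^(1-alpha) + (1-p)^alpha * (1-q)^(1-alpha)).
alpha = 5, p = 0.75, q = 0.95.
p^alpha * q^(1-alpha) = 0.75^5 * 0.95^-4 = 0.291348.
(1-p)^alpha * (1-q)^(1-alpha) = 0.25^5 * 0.05^-4 = 156.25.
sum = 0.291348 + 156.25 = 156.541348.
D = (1/4)*log(156.541348) = 1.2633

1.2633
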